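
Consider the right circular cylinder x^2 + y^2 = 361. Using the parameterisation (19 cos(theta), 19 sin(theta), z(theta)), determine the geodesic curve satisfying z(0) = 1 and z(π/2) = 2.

Parameterise the cylinder of radius R = 19 as
    r(θ) = (19 cos θ, 19 sin θ, z(θ)).
The arc-length element is
    ds = sqrt(361 + (dz/dθ)^2) dθ,
so the Lagrangian is L = sqrt(361 + z'^2).
L depends on z' only, not on z or θ, so ∂L/∂z = 0 and
    ∂L/∂z' = z' / sqrt(361 + z'^2).
The Euler-Lagrange equation gives
    d/dθ( z' / sqrt(361 + z'^2) ) = 0,
so z' is constant. Integrating once:
    z(θ) = a θ + b,
a helix on the cylinder (a straight line when the cylinder is unrolled). The constants a, b are determined by the endpoint conditions.
With endpoint conditions z(0) = 1 and z(π/2) = 2: from z(0) = b we get b = 1, and a·π/2 + 1 = 2 gives a = 2/π, so
    z(θ) = (2/π) θ + 1.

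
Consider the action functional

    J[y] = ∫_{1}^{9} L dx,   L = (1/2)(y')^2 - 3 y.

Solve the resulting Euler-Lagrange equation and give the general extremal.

The Lagrangian is L = (1/2)(y')^2 - 3 y.
∂L/∂y = -3.
∂L/∂y' = y'.
The Euler-Lagrange equation d/dx(∂L/∂y') − ∂L/∂y = 0 becomes:
    y'' + 3 = 0
General solution: y(x) = -(3/2) x^2 + A x + B, where A and B are arbitrary constants fixed by the endpoint conditions.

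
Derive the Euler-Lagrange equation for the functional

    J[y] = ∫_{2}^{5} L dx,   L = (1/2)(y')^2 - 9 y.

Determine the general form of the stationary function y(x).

The Lagrangian is L = (1/2)(y')^2 - 9 y.
∂L/∂y = -9.
∂L/∂y' = y'.
The Euler-Lagrange equation d/dx(∂L/∂y') − ∂L/∂y = 0 becomes:
    y'' + 9 = 0
General solution: y(x) = -(9/2) x^2 + A x + B, where A and B are arbitrary constants fixed by the endpoint conditions.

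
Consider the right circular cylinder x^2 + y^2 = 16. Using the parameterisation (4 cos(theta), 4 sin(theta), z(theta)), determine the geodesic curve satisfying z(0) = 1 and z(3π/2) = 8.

Parameterise the cylinder of radius R = 4 as
    r(θ) = (4 cos θ, 4 sin θ, z(θ)).
The arc-length element is
    ds = sqrt(16 + (dz/dθ)^2) dθ,
so the Lagrangian is L = sqrt(16 + z'^2).
L depends on z' only, not on z or θ, so ∂L/∂z = 0 and
    ∂L/∂z' = z' / sqrt(16 + z'^2).
The Euler-Lagrange equation gives
    d/dθ( z' / sqrt(16 + z'^2) ) = 0,
so z' is constant. Integrating once:
    z(θ) = a θ + b,
a helix on the cylinder (a straight line when the cylinder is unrolled). The constants a, b are determined by the endpoint conditions.
With endpoint conditions z(0) = 1 and z(3π/2) = 8: from z(0) = b we get b = 1, and a·3π/2 + 1 = 8 gives a = 14/(3π), so
    z(θ) = (14/(3π)) θ + 1.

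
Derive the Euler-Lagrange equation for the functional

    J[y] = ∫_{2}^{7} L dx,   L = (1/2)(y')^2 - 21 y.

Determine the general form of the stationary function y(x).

The Lagrangian is L = (1/2)(y')^2 - 21 y.
∂L/∂y = -21.
∂L/∂y' = y'.
The Euler-Lagrange equation d/dx(∂L/∂y') − ∂L/∂y = 0 becomes:
    y'' + 21 = 0
General solution: y(x) = -(21/2) x^2 + A x + B, where A and B are arbitrary constants fixed by the endpoint conditions.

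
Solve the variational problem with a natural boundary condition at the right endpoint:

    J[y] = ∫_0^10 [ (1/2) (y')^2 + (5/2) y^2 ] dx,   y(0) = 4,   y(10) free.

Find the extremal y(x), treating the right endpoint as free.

The Lagrangian L = (1/2) (y')^2 + (5/2) y^2 gives
    ∂L/∂y = 5 y,   ∂L/∂y' = y'.
Euler-Lagrange: y'' − 5 y = 0.
With k = sqrt(5), the general solution is
    y(x) = A cosh(sqrt(5) x) + B sinh(sqrt(5) x).
Fixed left endpoint y(0) = 4 ⇒ A = 4.
The right endpoint x = 10 is free, so the natural (transversality) condition is ∂L/∂y' |_{x=10} = 0, i.e. y'(10) = 0.
Compute y'(x) = A k sinh(k x) + B k cosh(k x), so
    y'(10) = A k sinh(k·10) + B k cosh(k·10) = 0
    ⇒ B = −A tanh(k·10) = − 4 tanh(sqrt(5)·10).
Therefore the extremal is
    y(x) = 4 cosh(sqrt(5) x) − 4 tanh(sqrt(5)·10) sinh(sqrt(5) x).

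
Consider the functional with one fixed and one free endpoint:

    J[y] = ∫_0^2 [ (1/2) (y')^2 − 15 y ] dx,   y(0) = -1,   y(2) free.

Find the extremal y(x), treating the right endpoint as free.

The Lagrangian L = (1/2) (y')^2 − 15 y gives
    ∂L/∂y = −15,   ∂L/∂y' = y'.
Euler-Lagrange: d/dx(y') − (−15) = 0, i.e. y'' + 15 = 0, so
    y(x) = −(15/2) x^2 + C1 x + C2.
Fixed left endpoint y(0) = -1 ⇒ C2 = -1.
The right endpoint x = 2 is free, so the natural (transversality) condition is ∂L/∂y' |_{x=2} = 0, i.e. y'(2) = 0.
Compute y'(x) = −15 x + C1, so y'(2) = −30 + C1 = 0 ⇒ C1 = 30.
Therefore the extremal is
    y(x) = −(15/2) x^2 + 30 x − 1.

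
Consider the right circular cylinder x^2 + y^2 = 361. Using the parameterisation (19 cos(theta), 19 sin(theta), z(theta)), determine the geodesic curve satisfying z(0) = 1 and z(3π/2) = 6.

Parameterise the cylinder of radius R = 19 as
    r(θ) = (19 cos θ, 19 sin θ, z(θ)).
The arc-length element is
    ds = sqrt(361 + (dz/dθ)^2) dθ,
so the Lagrangian is L = sqrt(361 + z'^2).
L depends on z' only, not on z or θ, so ∂L/∂z = 0 and
    ∂L/∂z' = z' / sqrt(361 + z'^2).
The Euler-Lagrange equation gives
    d/dθ( z' / sqrt(361 + z'^2) ) = 0,
so z' is constant. Integrating once:
    z(θ) = a θ + b,
a helix on the cylinder (a straight line when the cylinder is unrolled). The constants a, b are determined by the endpoint conditions.
With endpoint conditions z(0) = 1 and z(3π/2) = 6: from z(0) = b we get b = 1, and a·3π/2 + 1 = 6 gives a = 10/(3π), so
    z(θ) = (10/(3π)) θ + 1.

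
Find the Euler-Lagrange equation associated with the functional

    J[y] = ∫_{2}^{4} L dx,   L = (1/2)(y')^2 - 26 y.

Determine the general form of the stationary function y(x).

The Lagrangian is L = (1/2)(y')^2 - 26 y.
∂L/∂y = -26.
∂L/∂y' = y'.
The Euler-Lagrange equation d/dx(∂L/∂y') − ∂L/∂y = 0 becomes:
    y'' + 26 = 0
General solution: y(x) = -13 x^2 + A x + B, where A and B are arbitrary constants fixed by the endpoint conditions.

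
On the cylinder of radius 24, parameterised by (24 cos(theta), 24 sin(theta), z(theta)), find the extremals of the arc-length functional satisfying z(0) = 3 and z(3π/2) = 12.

Parameterise the cylinder of radius R = 24 as
    r(θ) = (24 cos θ, 24 sin θ, z(θ)).
The arc-length element is
    ds = sqrt(576 + (dz/dθ)^2) dθ,
so the Lagrangian is L = sqrt(576 + z'^2).
L depends on z' only, not on z or θ, so ∂L/∂z = 0 and
    ∂L/∂z' = z' / sqrt(576 + z'^2).
The Euler-Lagrange equation gives
    d/dθ( z' / sqrt(576 + z'^2) ) = 0,
so z' is constant. Integrating once:
    z(θ) = a θ + b,
a helix on the cylinder (a straight line when the cylinder is unrolled). The constants a, b are determined by the endpoint conditions.
With endpoint conditions z(0) = 3 and z(3π/2) = 12: from z(0) = b we get b = 3, and a·3π/2 + 3 = 12 gives a = 6/π, so
    z(θ) = (6/π) θ + 3.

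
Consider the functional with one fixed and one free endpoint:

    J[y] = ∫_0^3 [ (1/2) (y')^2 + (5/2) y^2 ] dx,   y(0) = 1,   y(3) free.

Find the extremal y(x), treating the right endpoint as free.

The Lagrangian L = (1/2) (y')^2 + (5/2) y^2 gives
    ∂L/∂y = 5 y,   ∂L/∂y' = y'.
Euler-Lagrange: y'' − 5 y = 0.
With k = sqrt(5), the general solution is
    y(x) = A cosh(sqrt(5) x) + B sinh(sqrt(5) x).
Fixed left endpoint y(0) = 1 ⇒ A = 1.
The right endpoint x = 3 is free, so the natural (transversality) condition is ∂L/∂y' |_{x=3} = 0, i.e. y'(3) = 0.
Compute y'(x) = A k sinh(k x) + B k cosh(k x), so
    y'(3) = A k sinh(k·3) + B k cosh(k·3) = 0
    ⇒ B = −A tanh(k·3) = − tanh(sqrt(5)·3).
Therefore the extremal is
    y(x) = cosh(sqrt(5) x) − tanh(sqrt(5)·3) sinh(sqrt(5) x).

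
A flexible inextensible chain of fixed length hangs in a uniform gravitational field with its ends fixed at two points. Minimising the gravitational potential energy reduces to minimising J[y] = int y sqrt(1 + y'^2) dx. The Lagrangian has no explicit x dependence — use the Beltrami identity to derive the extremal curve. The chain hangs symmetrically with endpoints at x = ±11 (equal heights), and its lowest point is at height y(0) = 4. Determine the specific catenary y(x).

The Lagrangian L(y, y') = y sqrt(1 + y'^2) has no explicit x dependence, so the Beltrami identity applies:
    L − y' ∂L/∂y' = C.
Compute ∂L/∂y' = y · y' / sqrt(1 + y'^2). Then
    L − y' ∂L/∂y'
    = y sqrt(1 + y'^2) − y · y'^2 / sqrt(1 + y'^2)
    = y (1 + y'^2 − y'^2) / sqrt(1 + y'^2)
    = y / sqrt(1 + y'^2) = C.
Squaring gives y^2 = C^2 (1 + y'^2), i.e.
    y'^2 = y^2 / C^2 − 1.
Separating variables,
    dy / sqrt(y^2 − C^2) = dx / C,
and integrating gives arccosh(y / C) = (x − a)/C, so
    y(x) = C cosh((x − a)/C),
the catenary. The constants C and a are fixed by the two endpoint conditions (and, for the hanging-chain problem, the length constraint selects C).
Now fit the given data. The endpoints x = ±11 are symmetric at equal height, so the catenary is even about its minimum: a = 0 and y(x) = C cosh(x/C). The lowest point is y(0) = C cosh(0) = C, and we are told y(0) = 4, so C = 4. Therefore
    y(x) = 4 cosh(x/4),
and at the endpoints
    y(±11) = 4 cosh(11/4).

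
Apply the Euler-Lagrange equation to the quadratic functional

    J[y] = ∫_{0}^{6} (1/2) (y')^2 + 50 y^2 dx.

The Lagrangian is L = (1/2) (y')^2 + 50 y^2.
Compute ∂L/∂y = 100y, ∂L/∂y' = y'.
The Euler-Lagrange equation d/dx(∂L/∂y') − ∂L/∂y = 0 reduces to
    y'' − 100 y = 0.
Its general solution is
    y(x) = A e^(10x) + B e^(−10x),
with A, B fixed by the endpoint conditions.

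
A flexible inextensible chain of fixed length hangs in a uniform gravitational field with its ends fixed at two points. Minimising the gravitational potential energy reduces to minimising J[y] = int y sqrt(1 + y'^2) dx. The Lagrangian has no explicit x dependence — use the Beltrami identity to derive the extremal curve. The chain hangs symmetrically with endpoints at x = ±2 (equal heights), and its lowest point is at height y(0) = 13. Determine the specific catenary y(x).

The Lagrangian L(y, y') = y sqrt(1 + y'^2) has no explicit x dependence, so the Beltrami identity applies:
    L − y' ∂L/∂y' = C.
Compute ∂L/∂y' = y · y' / sqrt(1 + y'^2). Then
    L − y' ∂L/∂y'
    = y sqrt(1 + y'^2) − y · y'^2 / sqrt(1 + y'^2)
    = y (1 + y'^2 − y'^2) / sqrt(1 + y'^2)
    = y / sqrt(1 + y'^2) = C.
Squaring gives y^2 = C^2 (1 + y'^2), i.e.
    y'^2 = y^2 / C^2 − 1.
Separating variables,
    dy / sqrt(y^2 − C^2) = dx / C,
and integrating gives arccosh(y / C) = (x − a)/C, so
    y(x) = C cosh((x − a)/C),
the catenary. The constants C and a are fixed by the two endpoint conditions (and, for the hanging-chain problem, the length constraint selects C).
Now fit the given data. The endpoints x = ±2 are symmetric at equal height, so the catenary is even about its minimum: a = 0 and y(x) = C cosh(x/C). The lowest point is y(0) = C cosh(0) = C, and we are told y(0) = 13, so C = 13. Therefore
    y(x) = 13 cosh(x/13),
and at the endpoints
    y(±2) = 13 cosh(2/13).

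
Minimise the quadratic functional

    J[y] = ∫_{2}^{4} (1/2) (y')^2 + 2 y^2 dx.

The Lagrangian is L = (1/2) (y')^2 + 2 y^2.
Compute ∂L/∂y = 4y, ∂L/∂y' = y'.
The Euler-Lagrange equation d/dx(∂L/∂y') − ∂L/∂y = 0 reduces to
    y'' − 4 y = 0.
Its general solution is
    y(x) = A e^(2x) + B e^(−2x),
with A, B fixed by the endpoint conditions.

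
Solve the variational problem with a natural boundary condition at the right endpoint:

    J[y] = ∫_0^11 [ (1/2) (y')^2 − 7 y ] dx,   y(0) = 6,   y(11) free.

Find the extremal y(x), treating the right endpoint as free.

The Lagrangian L = (1/2) (y')^2 − 7 y gives
    ∂L/∂y = −7,   ∂L/∂y' = y'.
Euler-Lagrange: d/dx(y') − (−7) = 0, i.e. y'' + 7 = 0, so
    y(x) = −(7/2) x^2 + C1 x + C2.
Fixed left endpoint y(0) = 6 ⇒ C2 = 6.
The right endpoint x = 11 is free, so the natural (transversality) condition is ∂L/∂y' |_{x=11} = 0, i.e. y'(11) = 0.
Compute y'(x) = −7 x + C1, so y'(11) = −77 + C1 = 0 ⇒ C1 = 77.
Therefore the extremal is
    y(x) = −(7/2) x^2 + 77 x + 6.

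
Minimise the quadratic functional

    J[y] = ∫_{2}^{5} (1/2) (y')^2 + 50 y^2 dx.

The Lagrangian is L = (1/2) (y')^2 + 50 y^2.
Compute ∂L/∂y = 100y, ∂L/∂y' = y'.
The Euler-Lagrange equation d/dx(∂L/∂y') − ∂L/∂y = 0 reduces to
    y'' − 100 y = 0.
Its general solution is
    y(x) = A e^(10x) + B e^(−10x),
with A, B fixed by the endpoint conditions.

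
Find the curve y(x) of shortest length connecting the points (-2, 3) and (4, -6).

Arc-length functional: J[y] = ∫ sqrt(1 + (y')^2) dx.
Lagrangian L = sqrt(1 + (y')^2) has no explicit y dependence, so ∂L/∂y = 0 and the Euler-Lagrange equation gives
    d/dx( y' / sqrt(1 + (y')^2) ) = 0  ⇒  y' / sqrt(1 + (y')^2) = const.
Hence y' is constant, so y(x) is affine.
Fitting the endpoints (-2, 3) and (4, -6):
    slope m = ((-6) − 3) / (4 − (-2)) = -3/2,
    intercept c = 3 − m·(-2) = 0.
Extremal: y(x) = (-3/2) x.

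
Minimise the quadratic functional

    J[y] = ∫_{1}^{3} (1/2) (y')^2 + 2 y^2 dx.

The Lagrangian is L = (1/2) (y')^2 + 2 y^2.
Compute ∂L/∂y = 4y, ∂L/∂y' = y'.
The Euler-Lagrange equation d/dx(∂L/∂y') − ∂L/∂y = 0 reduces to
    y'' − 4 y = 0.
Its general solution is
    y(x) = A e^(2x) + B e^(−2x),
with A, B fixed by the endpoint conditions.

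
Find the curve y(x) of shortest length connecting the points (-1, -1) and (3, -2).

Arc-length functional: J[y] = ∫ sqrt(1 + (y')^2) dx.
Lagrangian L = sqrt(1 + (y')^2) has no explicit y dependence, so ∂L/∂y = 0 and the Euler-Lagrange equation gives
    d/dx( y' / sqrt(1 + (y')^2) ) = 0  ⇒  y' / sqrt(1 + (y')^2) = const.
Hence y' is constant, so y(x) is affine.
Fitting the endpoints (-1, -1) and (3, -2):
    slope m = ((-2) − (-1)) / (3 − (-1)) = -1/4,
    intercept c = (-1) − m·(-1) = -5/4.
Extremal: y(x) = (-1/4) x - 5/4.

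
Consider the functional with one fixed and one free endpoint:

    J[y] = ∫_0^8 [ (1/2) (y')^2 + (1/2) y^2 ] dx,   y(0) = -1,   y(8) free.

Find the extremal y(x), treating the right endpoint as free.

The Lagrangian L = (1/2) (y')^2 + (1/2) y^2 gives
    ∂L/∂y = 1 y,   ∂L/∂y' = y'.
Euler-Lagrange: y'' − y = 0.
With k = 1, the general solution is
    y(x) = A cosh(x) + B sinh(x).
Fixed left endpoint y(0) = -1 ⇒ A = -1.
The right endpoint x = 8 is free, so the natural (transversality) condition is ∂L/∂y' |_{x=8} = 0, i.e. y'(8) = 0.
Compute y'(x) = A k sinh(k x) + B k cosh(k x), so
    y'(8) = A k sinh(k·8) + B k cosh(k·8) = 0
    ⇒ B = −A tanh(k·8) = tanh(1·8).
Therefore the extremal is
    y(x) = −cosh(1 x) + tanh(1·8) sinh(1 x).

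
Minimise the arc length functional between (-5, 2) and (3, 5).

Arc-length functional: J[y] = ∫ sqrt(1 + (y')^2) dx.
Lagrangian L = sqrt(1 + (y')^2) has no explicit y dependence, so ∂L/∂y = 0 and the Euler-Lagrange equation gives
    d/dx( y' / sqrt(1 + (y')^2) ) = 0  ⇒  y' / sqrt(1 + (y')^2) = const.
Hence y' is constant, so y(x) is affine.
Fitting the endpoints (-5, 2) and (3, 5):
    slope m = (5 − 2) / (3 − (-5)) = 3/8,
    intercept c = 2 − m·(-5) = 31/8.
Extremal: y(x) = (3/8) x + 31/8.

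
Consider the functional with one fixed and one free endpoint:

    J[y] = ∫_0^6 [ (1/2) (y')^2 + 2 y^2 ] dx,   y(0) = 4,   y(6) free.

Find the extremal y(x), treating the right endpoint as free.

The Lagrangian L = (1/2) (y')^2 + 2 y^2 gives
    ∂L/∂y = 4 y,   ∂L/∂y' = y'.
Euler-Lagrange: y'' − 4 y = 0.
With k = 2, the general solution is
    y(x) = A cosh(2 x) + B sinh(2 x).
Fixed left endpoint y(0) = 4 ⇒ A = 4.
The right endpoint x = 6 is free, so the natural (transversality) condition is ∂L/∂y' |_{x=6} = 0, i.e. y'(6) = 0.
Compute y'(x) = A k sinh(k x) + B k cosh(k x), so
    y'(6) = A k sinh(k·6) + B k cosh(k·6) = 0
    ⇒ B = −A tanh(k·6) = − 4 tanh(2·6).
Therefore the extremal is
    y(x) = 4 cosh(2 x) − 4 tanh(2·6) sinh(2 x).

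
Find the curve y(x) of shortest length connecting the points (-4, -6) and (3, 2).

Arc-length functional: J[y] = ∫ sqrt(1 + (y')^2) dx.
Lagrangian L = sqrt(1 + (y')^2) has no explicit y dependence, so ∂L/∂y = 0 and the Euler-Lagrange equation gives
    d/dx( y' / sqrt(1 + (y')^2) ) = 0  ⇒  y' / sqrt(1 + (y')^2) = const.
Hence y' is constant, so y(x) is affine.
Fitting the endpoints (-4, -6) and (3, 2):
    slope m = (2 − (-6)) / (3 − (-4)) = 8/7,
    intercept c = (-6) − m·(-4) = -10/7.
Extremal: y(x) = (8/7) x - 10/7.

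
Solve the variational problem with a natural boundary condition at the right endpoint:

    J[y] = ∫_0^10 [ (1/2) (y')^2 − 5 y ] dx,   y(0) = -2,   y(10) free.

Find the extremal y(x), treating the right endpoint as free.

The Lagrangian L = (1/2) (y')^2 − 5 y gives
    ∂L/∂y = −5,   ∂L/∂y' = y'.
Euler-Lagrange: d/dx(y') − (−5) = 0, i.e. y'' + 5 = 0, so
    y(x) = −(5/2) x^2 + C1 x + C2.
Fixed left endpoint y(0) = -2 ⇒ C2 = -2.
The right endpoint x = 10 is free, so the natural (transversality) condition is ∂L/∂y' |_{x=10} = 0, i.e. y'(10) = 0.
Compute y'(x) = −5 x + C1, so y'(10) = −50 + C1 = 0 ⇒ C1 = 50.
Therefore the extremal is
    y(x) = −(5/2) x^2 + 50 x − 2.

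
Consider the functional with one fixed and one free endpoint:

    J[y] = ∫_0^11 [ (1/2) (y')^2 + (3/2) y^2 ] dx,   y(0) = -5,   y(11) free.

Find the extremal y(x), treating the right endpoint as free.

The Lagrangian L = (1/2) (y')^2 + (3/2) y^2 gives
    ∂L/∂y = 3 y,   ∂L/∂y' = y'.
Euler-Lagrange: y'' − 3 y = 0.
With k = sqrt(3), the general solution is
    y(x) = A cosh(sqrt(3) x) + B sinh(sqrt(3) x).
Fixed left endpoint y(0) = -5 ⇒ A = -5.
The right endpoint x = 11 is free, so the natural (transversality) condition is ∂L/∂y' |_{x=11} = 0, i.e. y'(11) = 0.
Compute y'(x) = A k sinh(k x) + B k cosh(k x), so
    y'(11) = A k sinh(k·11) + B k cosh(k·11) = 0
    ⇒ B = −A tanh(k·11) = 5 tanh(sqrt(3)·11).
Therefore the extremal is
    y(x) = −5 cosh(sqrt(3) x) + 5 tanh(sqrt(3)·11) sinh(sqrt(3) x).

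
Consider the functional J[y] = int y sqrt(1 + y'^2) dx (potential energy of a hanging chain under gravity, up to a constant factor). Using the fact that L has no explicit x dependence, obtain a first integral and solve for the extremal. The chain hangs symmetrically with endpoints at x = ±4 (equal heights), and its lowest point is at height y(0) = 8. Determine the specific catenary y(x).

The Lagrangian L(y, y') = y sqrt(1 + y'^2) has no explicit x dependence, so the Beltrami identity applies:
    L − y' ∂L/∂y' = C.
Compute ∂L/∂y' = y · y' / sqrt(1 + y'^2). Then
    L − y' ∂L/∂y'
    = y sqrt(1 + y'^2) − y · y'^2 / sqrt(1 + y'^2)
    = y (1 + y'^2 − y'^2) / sqrt(1 + y'^2)
    = y / sqrt(1 + y'^2) = C.
Squaring gives y^2 = C^2 (1 + y'^2), i.e.
    y'^2 = y^2 / C^2 − 1.
Separating variables,
    dy / sqrt(y^2 − C^2) = dx / C,
and integrating gives arccosh(y / C) = (x − a)/C, so
    y(x) = C cosh((x − a)/C),
the catenary. The constants C and a are fixed by the two endpoint conditions (and, for the hanging-chain problem, the length constraint selects C).
Now fit the given data. The endpoints x = ±4 are symmetric at equal height, so the catenary is even about its minimum: a = 0 and y(x) = C cosh(x/C). The lowest point is y(0) = C cosh(0) = C, and we are told y(0) = 8, so C = 8. Therefore
    y(x) = 8 cosh(x/8),
and at the endpoints
    y(±4) = 8 cosh(4/8).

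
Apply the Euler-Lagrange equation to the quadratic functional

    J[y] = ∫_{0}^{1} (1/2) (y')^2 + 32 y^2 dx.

The Lagrangian is L = (1/2) (y')^2 + 32 y^2.
Compute ∂L/∂y = 64y, ∂L/∂y' = y'.
The Euler-Lagrange equation d/dx(∂L/∂y') − ∂L/∂y = 0 reduces to
    y'' − 64 y = 0.
Its general solution is
    y(x) = A e^(8x) + B e^(−8x),
with A, B fixed by the endpoint conditions.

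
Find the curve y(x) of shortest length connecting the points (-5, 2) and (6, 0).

Arc-length functional: J[y] = ∫ sqrt(1 + (y')^2) dx.
Lagrangian L = sqrt(1 + (y')^2) has no explicit y dependence, so ∂L/∂y = 0 and the Euler-Lagrange equation gives
    d/dx( y' / sqrt(1 + (y')^2) ) = 0  ⇒  y' / sqrt(1 + (y')^2) = const.
Hence y' is constant, so y(x) is affine.
Fitting the endpoints (-5, 2) and (6, 0):
    slope m = (0 − 2) / (6 − (-5)) = -2/11,
    intercept c = 2 − m·(-5) = 12/11.
Extremal: y(x) = (-2/11) x + 12/11.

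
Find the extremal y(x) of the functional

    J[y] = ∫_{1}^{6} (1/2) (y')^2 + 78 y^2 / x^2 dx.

The Lagrangian is L = (1/2) (y')^2 + 78 y^2 / x^2.
Compute ∂L/∂y = 156y/x^2, ∂L/∂y' = y'.
The Euler-Lagrange equation d/dx(∂L/∂y') − ∂L/∂y = 0 reduces to
    y'' − 156/x^2 · y = 0  (x > 0).
Its general solution is
    y(x) = A x^13 + B x^(-12),
with A, B fixed by the endpoint conditions.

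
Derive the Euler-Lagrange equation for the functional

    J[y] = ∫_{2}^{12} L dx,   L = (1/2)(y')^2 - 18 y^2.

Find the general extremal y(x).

The Lagrangian is L = (1/2)(y')^2 - 18 y^2.
∂L/∂y = -36y.
∂L/∂y' = y'.
The Euler-Lagrange equation d/dx(∂L/∂y') − ∂L/∂y = 0 becomes:
    y'' + 36 y = 0
General solution: y(x) = A sin(6x) + B cos(6x), where A and B are arbitrary constants fixed by the endpoint conditions.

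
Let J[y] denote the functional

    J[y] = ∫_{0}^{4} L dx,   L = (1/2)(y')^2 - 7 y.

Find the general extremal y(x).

The Lagrangian is L = (1/2)(y')^2 - 7 y.
∂L/∂y = -7.
∂L/∂y' = y'.
The Euler-Lagrange equation d/dx(∂L/∂y') − ∂L/∂y = 0 becomes:
    y'' + 7 = 0
General solution: y(x) = -(7/2) x^2 + A x + B, where A and B are arbitrary constants fixed by the endpoint conditions.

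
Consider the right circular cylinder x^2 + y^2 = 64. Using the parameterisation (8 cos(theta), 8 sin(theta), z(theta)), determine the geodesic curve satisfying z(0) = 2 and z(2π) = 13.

Parameterise the cylinder of radius R = 8 as
    r(θ) = (8 cos θ, 8 sin θ, z(θ)).
The arc-length element is
    ds = sqrt(64 + (dz/dθ)^2) dθ,
so the Lagrangian is L = sqrt(64 + z'^2).
L depends on z' only, not on z or θ, so ∂L/∂z = 0 and
    ∂L/∂z' = z' / sqrt(64 + z'^2).
The Euler-Lagrange equation gives
    d/dθ( z' / sqrt(64 + z'^2) ) = 0,
so z' is constant. Integrating once:
    z(θ) = a θ + b,
a helix on the cylinder (a straight line when the cylinder is unrolled). The constants a, b are determined by the endpoint conditions.
With endpoint conditions z(0) = 2 and z(2π) = 13: from z(0) = b we get b = 2, and a·2π + 2 = 13 gives a = 11/(2π), so
    z(θ) = (11/(2π)) θ + 2.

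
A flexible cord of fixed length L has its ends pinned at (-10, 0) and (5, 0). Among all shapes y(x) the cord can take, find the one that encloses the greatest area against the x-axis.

Set up the augmented Lagrangian using a multiplier λ for the length constraint:
    F(y, y') = y − λ sqrt(1 + y'^2).
F has no explicit x dependence, so the Beltrami identity yields a first integral
    F − y' ∂F/∂y' = C.
Compute ∂F/∂y' = −λ y' / sqrt(1 + y'^2). Then
    y − λ sqrt(1 + y'^2) + λ y'^2 / sqrt(1 + y'^2) = C
    ⇒  y − λ / sqrt(1 + y'^2) = C.
Solving for y' and integrating gives
    (x − a)^2 + (y − b)^2 = λ^2,
a circular arc of radius λ. The constants a, b are determined by the endpoint conditions y(-10) = y(5) = 0, and λ is fixed implicitly by the length constraint
    ∫_{-10}^{5} sqrt(1 + y'^2) dx = L.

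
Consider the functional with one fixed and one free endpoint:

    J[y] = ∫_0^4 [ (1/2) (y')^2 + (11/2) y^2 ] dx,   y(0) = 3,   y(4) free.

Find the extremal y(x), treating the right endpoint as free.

The Lagrangian L = (1/2) (y')^2 + (11/2) y^2 gives
    ∂L/∂y = 11 y,   ∂L/∂y' = y'.
Euler-Lagrange: y'' − 11 y = 0.
With k = sqrt(11), the general solution is
    y(x) = A cosh(sqrt(11) x) + B sinh(sqrt(11) x).
Fixed left endpoint y(0) = 3 ⇒ A = 3.
The right endpoint x = 4 is free, so the natural (transversality) condition is ∂L/∂y' |_{x=4} = 0, i.e. y'(4) = 0.
Compute y'(x) = A k sinh(k x) + B k cosh(k x), so
    y'(4) = A k sinh(k·4) + B k cosh(k·4) = 0
    ⇒ B = −A tanh(k·4) = − 3 tanh(sqrt(11)·4).
Therefore the extremal is
    y(x) = 3 cosh(sqrt(11) x) − 3 tanh(sqrt(11)·4) sinh(sqrt(11) x).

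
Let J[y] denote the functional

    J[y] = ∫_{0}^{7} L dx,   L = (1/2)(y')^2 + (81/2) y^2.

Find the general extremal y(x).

The Lagrangian is L = (1/2)(y')^2 + (81/2) y^2.
∂L/∂y = 81y.
∂L/∂y' = y'.
The Euler-Lagrange equation d/dx(∂L/∂y') − ∂L/∂y = 0 becomes:
    y'' - 81 y = 0
General solution: y(x) = A e^(9x) + B e^(-9x), where A and B are arbitrary constants fixed by the endpoint conditions.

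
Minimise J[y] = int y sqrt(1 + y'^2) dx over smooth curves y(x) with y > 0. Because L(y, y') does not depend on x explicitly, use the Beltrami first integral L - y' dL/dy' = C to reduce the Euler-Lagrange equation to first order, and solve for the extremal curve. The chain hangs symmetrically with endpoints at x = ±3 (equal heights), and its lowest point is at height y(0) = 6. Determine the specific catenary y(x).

The Lagrangian L(y, y') = y sqrt(1 + y'^2) has no explicit x dependence, so the Beltrami identity applies:
    L − y' ∂L/∂y' = C.
Compute ∂L/∂y' = y · y' / sqrt(1 + y'^2). Then
    L − y' ∂L/∂y'
    = y sqrt(1 + y'^2) − y · y'^2 / sqrt(1 + y'^2)
    = y (1 + y'^2 − y'^2) / sqrt(1 + y'^2)
    = y / sqrt(1 + y'^2) = C.
Squaring gives y^2 = C^2 (1 + y'^2), i.e.
    y'^2 = y^2 / C^2 − 1.
Separating variables,
    dy / sqrt(y^2 − C^2) = dx / C,
and integrating gives arccosh(y / C) = (x − a)/C, so
    y(x) = C cosh((x − a)/C),
the catenary. The constants C and a are fixed by the two endpoint conditions (and, for the hanging-chain problem, the length constraint selects C).
Now fit the given data. The endpoints x = ±3 are symmetric at equal height, so the catenary is even about its minimum: a = 0 and y(x) = C cosh(x/C). The lowest point is y(0) = C cosh(0) = C, and we are told y(0) = 6, so C = 6. Therefore
    y(x) = 6 cosh(x/6),
and at the endpoints
    y(±3) = 6 cosh(3/6).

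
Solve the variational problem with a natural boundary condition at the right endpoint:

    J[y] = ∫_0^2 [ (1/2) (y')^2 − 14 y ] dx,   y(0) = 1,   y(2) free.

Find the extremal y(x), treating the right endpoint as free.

The Lagrangian L = (1/2) (y')^2 − 14 y gives
    ∂L/∂y = −14,   ∂L/∂y' = y'.
Euler-Lagrange: d/dx(y') − (−14) = 0, i.e. y'' + 14 = 0, so
    y(x) = −(14/2) x^2 + C1 x + C2.
Fixed left endpoint y(0) = 1 ⇒ C2 = 1.
The right endpoint x = 2 is free, so the natural (transversality) condition is ∂L/∂y' |_{x=2} = 0, i.e. y'(2) = 0.
Compute y'(x) = −14 x + C1, so y'(2) = −28 + C1 = 0 ⇒ C1 = 28.
Therefore the extremal is
    y(x) = −7 x^2 + 28 x + 1.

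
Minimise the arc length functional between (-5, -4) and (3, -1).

Arc-length functional: J[y] = ∫ sqrt(1 + (y')^2) dx.
Lagrangian L = sqrt(1 + (y')^2) has no explicit y dependence, so ∂L/∂y = 0 and the Euler-Lagrange equation gives
    d/dx( y' / sqrt(1 + (y')^2) ) = 0  ⇒  y' / sqrt(1 + (y')^2) = const.
Hence y' is constant, so y(x) is affine.
Fitting the endpoints (-5, -4) and (3, -1):
    slope m = ((-1) − (-4)) / (3 − (-5)) = 3/8,
    intercept c = (-4) − m·(-5) = -17/8.
Extremal: y(x) = (3/8) x - 17/8.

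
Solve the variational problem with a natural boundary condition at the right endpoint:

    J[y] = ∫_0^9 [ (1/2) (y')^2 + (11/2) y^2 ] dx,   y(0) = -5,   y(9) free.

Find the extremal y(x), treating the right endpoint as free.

The Lagrangian L = (1/2) (y')^2 + (11/2) y^2 gives
    ∂L/∂y = 11 y,   ∂L/∂y' = y'.
Euler-Lagrange: y'' − 11 y = 0.
With k = sqrt(11), the general solution is
    y(x) = A cosh(sqrt(11) x) + B sinh(sqrt(11) x).
Fixed left endpoint y(0) = -5 ⇒ A = -5.
The right endpoint x = 9 is free, so the natural (transversality) condition is ∂L/∂y' |_{x=9} = 0, i.e. y'(9) = 0.
Compute y'(x) = A k sinh(k x) + B k cosh(k x), so
    y'(9) = A k sinh(k·9) + B k cosh(k·9) = 0
    ⇒ B = −A tanh(k·9) = 5 tanh(sqrt(11)·9).
Therefore the extremal is
    y(x) = −5 cosh(sqrt(11) x) + 5 tanh(sqrt(11)·9) sinh(sqrt(11) x).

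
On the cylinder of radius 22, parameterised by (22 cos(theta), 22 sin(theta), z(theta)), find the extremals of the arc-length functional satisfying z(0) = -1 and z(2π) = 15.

Parameterise the cylinder of radius R = 22 as
    r(θ) = (22 cos θ, 22 sin θ, z(θ)).
The arc-length element is
    ds = sqrt(484 + (dz/dθ)^2) dθ,
so the Lagrangian is L = sqrt(484 + z'^2).
L depends on z' only, not on z or θ, so ∂L/∂z = 0 and
    ∂L/∂z' = z' / sqrt(484 + z'^2).
The Euler-Lagrange equation gives
    d/dθ( z' / sqrt(484 + z'^2) ) = 0,
so z' is constant. Integrating once:
    z(θ) = a θ + b,
a helix on the cylinder (a straight line when the cylinder is unrolled). The constants a, b are determined by the endpoint conditions.
With endpoint conditions z(0) = -1 and z(2π) = 15: from z(0) = b we get b = -1, and a·2π + -1 = 15 gives a = 8/π, so
    z(θ) = (8/π) θ − 1.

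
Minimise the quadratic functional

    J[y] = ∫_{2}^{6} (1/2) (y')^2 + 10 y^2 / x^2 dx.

The Lagrangian is L = (1/2) (y')^2 + 10 y^2 / x^2.
Compute ∂L/∂y = 20y/x^2, ∂L/∂y' = y'.
The Euler-Lagrange equation d/dx(∂L/∂y') − ∂L/∂y = 0 reduces to
    y'' − 20/x^2 · y = 0  (x > 0).
Its general solution is
    y(x) = A x^5 + B x^(-4),
with A, B fixed by the endpoint conditions.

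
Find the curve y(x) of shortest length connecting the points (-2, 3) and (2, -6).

Arc-length functional: J[y] = ∫ sqrt(1 + (y')^2) dx.
Lagrangian L = sqrt(1 + (y')^2) has no explicit y dependence, so ∂L/∂y = 0 and the Euler-Lagrange equation gives
    d/dx( y' / sqrt(1 + (y')^2) ) = 0  ⇒  y' / sqrt(1 + (y')^2) = const.
Hence y' is constant, so y(x) is affine.
Fitting the endpoints (-2, 3) and (2, -6):
    slope m = ((-6) − 3) / (2 − (-2)) = -9/4,
    intercept c = 3 − m·(-2) = -3/2.
Extremal: y(x) = (-9/4) x - 3/2.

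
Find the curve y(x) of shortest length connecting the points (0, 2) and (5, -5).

Arc-length functional: J[y] = ∫ sqrt(1 + (y')^2) dx.
Lagrangian L = sqrt(1 + (y')^2) has no explicit y dependence, so ∂L/∂y = 0 and the Euler-Lagrange equation gives
    d/dx( y' / sqrt(1 + (y')^2) ) = 0  ⇒  y' / sqrt(1 + (y')^2) = const.
Hence y' is constant, so y(x) is affine.
Fitting the endpoints (0, 2) and (5, -5):
    slope m = ((-5) − 2) / (5 − 0) = -7/5,
    intercept c = 2 − m·0 = 2.
Extremal: y(x) = (-7/5) x + 2.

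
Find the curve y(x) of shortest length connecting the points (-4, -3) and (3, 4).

Arc-length functional: J[y] = ∫ sqrt(1 + (y')^2) dx.
Lagrangian L = sqrt(1 + (y')^2) has no explicit y dependence, so ∂L/∂y = 0 and the Euler-Lagrange equation gives
    d/dx( y' / sqrt(1 + (y')^2) ) = 0  ⇒  y' / sqrt(1 + (y')^2) = const.
Hence y' is constant, so y(x) is affine.
Fitting the endpoints (-4, -3) and (3, 4):
    slope m = (4 − (-3)) / (3 − (-4)) = 1,
    intercept c = (-3) − m·(-4) = 1.
Extremal: y(x) = x + 1.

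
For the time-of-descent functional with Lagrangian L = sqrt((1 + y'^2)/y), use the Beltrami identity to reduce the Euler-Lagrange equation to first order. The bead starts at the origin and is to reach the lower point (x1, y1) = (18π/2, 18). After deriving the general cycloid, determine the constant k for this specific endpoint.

The Lagrangian L = sqrt((1 + y'^2) / y) has no explicit x dependence, so the Beltrami identity applies:
    L − y' ∂L/∂y' = C.
Compute ∂L/∂y' = y' / sqrt(y (1 + y'^2)).
Substitute:
    sqrt((1 + y'^2)/y) − y'·y' / sqrt(y (1 + y'^2))
    = (1 + y'^2) / sqrt(y (1 + y'^2)) − y'^2 / sqrt(y (1 + y'^2))
    = 1 / sqrt(y (1 + y'^2)) = C.
Squaring and rearranging gives the first integral
    y (1 + y'^2) = 1/C^2 =: k   (constant).
Solving this first-order ODE by the substitution
    y = (k/2)(1 − cos θ)
yields the cycloid parameterisation
    x(θ) = (k/2)(θ − sin θ),   y(θ) = (k/2)(1 − cos θ).
The constant k is fixed by the endpoint condition.
Now fit the given lower endpoint (x1, y1) = (18π/2, 18). At the bottom of the first arch (θ = π), the parametric equations give
    y(π) = (k/2)(1 − cos π) = k,
    x(π) = (k/2)(π − sin π) = kπ/2.
Matching y(π) = 18 gives k = 18, consistent with x(π) = 18π/2. Therefore the specific cycloid is
    x(θ) = (18/2)(θ − sin θ),   y(θ) = (18/2)(1 − cos θ).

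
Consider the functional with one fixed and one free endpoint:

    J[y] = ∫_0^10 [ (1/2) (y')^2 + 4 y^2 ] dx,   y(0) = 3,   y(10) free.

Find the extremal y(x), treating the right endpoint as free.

The Lagrangian L = (1/2) (y')^2 + 4 y^2 gives
    ∂L/∂y = 8 y,   ∂L/∂y' = y'.
Euler-Lagrange: y'' − 8 y = 0.
With k = sqrt(8), the general solution is
    y(x) = A cosh(sqrt(8) x) + B sinh(sqrt(8) x).
Fixed left endpoint y(0) = 3 ⇒ A = 3.
The right endpoint x = 10 is free, so the natural (transversality) condition is ∂L/∂y' |_{x=10} = 0, i.e. y'(10) = 0.
Compute y'(x) = A k sinh(k x) + B k cosh(k x), so
    y'(10) = A k sinh(k·10) + B k cosh(k·10) = 0
    ⇒ B = −A tanh(k·10) = − 3 tanh(sqrt(8)·10).
Therefore the extremal is
    y(x) = 3 cosh(sqrt(8) x) − 3 tanh(sqrt(8)·10) sinh(sqrt(8) x).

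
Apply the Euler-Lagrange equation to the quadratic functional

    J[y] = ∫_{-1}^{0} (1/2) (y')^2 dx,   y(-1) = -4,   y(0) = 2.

The Lagrangian is L = (1/2) (y')^2.
Compute ∂L/∂y = 0, ∂L/∂y' = y'.
The Euler-Lagrange equation d/dx(∂L/∂y') − ∂L/∂y = 0 reduces to
    y'' = 0.
Its general solution is
    y(x) = A x + B,
with A, B fixed by the endpoint conditions.
Applying the endpoint conditions y(-1) = -4 and y(0) = 2: solve A·-1 + B = -4 and A·0 + B = 2. Subtracting gives A(0 − -1) = 2 − -4, so A = 6, and B = -4 − A·-1 = 2. Therefore
    y(x) = 6 x + 2.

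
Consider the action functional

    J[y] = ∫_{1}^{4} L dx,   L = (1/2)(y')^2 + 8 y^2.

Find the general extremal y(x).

The Lagrangian is L = (1/2)(y')^2 + 8 y^2.
∂L/∂y = 16y.
∂L/∂y' = y'.
The Euler-Lagrange equation d/dx(∂L/∂y') − ∂L/∂y = 0 becomes:
    y'' - 16 y = 0
General solution: y(x) = A e^(4x) + B e^(-4x), where A and B are arbitrary constants fixed by the endpoint conditions.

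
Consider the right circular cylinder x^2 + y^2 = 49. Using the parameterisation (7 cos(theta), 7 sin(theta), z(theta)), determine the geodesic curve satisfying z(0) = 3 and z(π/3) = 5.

Parameterise the cylinder of radius R = 7 as
    r(θ) = (7 cos θ, 7 sin θ, z(θ)).
The arc-length element is
    ds = sqrt(49 + (dz/dθ)^2) dθ,
so the Lagrangian is L = sqrt(49 + z'^2).
L depends on z' only, not on z or θ, so ∂L/∂z = 0 and
    ∂L/∂z' = z' / sqrt(49 + z'^2).
The Euler-Lagrange equation gives
    d/dθ( z' / sqrt(49 + z'^2) ) = 0,
so z' is constant. Integrating once:
    z(θ) = a θ + b,
a helix on the cylinder (a straight line when the cylinder is unrolled). The constants a, b are determined by the endpoint conditions.
With endpoint conditions z(0) = 3 and z(π/3) = 5: from z(0) = b we get b = 3, and a·π/3 + 3 = 5 gives a = 6/π, so
    z(θ) = (6/π) θ + 3.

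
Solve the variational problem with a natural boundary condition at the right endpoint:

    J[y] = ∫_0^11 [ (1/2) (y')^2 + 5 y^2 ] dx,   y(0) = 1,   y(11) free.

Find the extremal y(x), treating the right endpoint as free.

The Lagrangian L = (1/2) (y')^2 + 5 y^2 gives
    ∂L/∂y = 10 y,   ∂L/∂y' = y'.
Euler-Lagrange: y'' − 10 y = 0.
With k = sqrt(10), the general solution is
    y(x) = A cosh(sqrt(10) x) + B sinh(sqrt(10) x).
Fixed left endpoint y(0) = 1 ⇒ A = 1.
The right endpoint x = 11 is free, so the natural (transversality) condition is ∂L/∂y' |_{x=11} = 0, i.e. y'(11) = 0.
Compute y'(x) = A k sinh(k x) + B k cosh(k x), so
    y'(11) = A k sinh(k·11) + B k cosh(k·11) = 0
    ⇒ B = −A tanh(k·11) = − tanh(sqrt(10)·11).
Therefore the extremal is
    y(x) = cosh(sqrt(10) x) − tanh(sqrt(10)·11) sinh(sqrt(10) x).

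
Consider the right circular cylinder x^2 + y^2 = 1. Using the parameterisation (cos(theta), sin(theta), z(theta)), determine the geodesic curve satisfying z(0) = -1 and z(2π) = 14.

Parameterise the cylinder of radius R = 1 as
    r(θ) = (cos θ, sin θ, z(θ)).
The arc-length element is
    ds = sqrt(1 + (dz/dθ)^2) dθ,
so the Lagrangian is L = sqrt(1 + z'^2).
L depends on z' only, not on z or θ, so ∂L/∂z = 0 and
    ∂L/∂z' = z' / sqrt(1 + z'^2).
The Euler-Lagrange equation gives
    d/dθ( z' / sqrt(1 + z'^2) ) = 0,
so z' is constant. Integrating once:
    z(θ) = a θ + b,
a helix on the cylinder (a straight line when the cylinder is unrolled). The constants a, b are determined by the endpoint conditions.
With endpoint conditions z(0) = -1 and z(2π) = 14: from z(0) = b we get b = -1, and a·2π + -1 = 14 gives a = 15/(2π), so
    z(θ) = (15/(2π)) θ − 1.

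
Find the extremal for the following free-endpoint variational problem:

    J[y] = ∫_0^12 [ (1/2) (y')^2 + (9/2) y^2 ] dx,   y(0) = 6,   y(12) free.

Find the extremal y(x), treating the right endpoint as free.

The Lagrangian L = (1/2) (y')^2 + (9/2) y^2 gives
    ∂L/∂y = 9 y,   ∂L/∂y' = y'.
Euler-Lagrange: y'' − 9 y = 0.
With k = 3, the general solution is
    y(x) = A cosh(3 x) + B sinh(3 x).
Fixed left endpoint y(0) = 6 ⇒ A = 6.
The right endpoint x = 12 is free, so the natural (transversality) condition is ∂L/∂y' |_{x=12} = 0, i.e. y'(12) = 0.
Compute y'(x) = A k sinh(k x) + B k cosh(k x), so
    y'(12) = A k sinh(k·12) + B k cosh(k·12) = 0
    ⇒ B = −A tanh(k·12) = − 6 tanh(3·12).
Therefore the extremal is
    y(x) = 6 cosh(3 x) − 6 tanh(3·12) sinh(3 x).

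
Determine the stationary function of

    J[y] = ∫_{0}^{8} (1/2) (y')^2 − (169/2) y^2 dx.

The Lagrangian is L = (1/2) (y')^2 − (169/2) y^2.
Compute ∂L/∂y = -169y, ∂L/∂y' = y'.
The Euler-Lagrange equation d/dx(∂L/∂y') − ∂L/∂y = 0 reduces to
    y'' + 169 y = 0.
Its general solution is
    y(x) = A sin(13x) + B cos(13x),
with A, B fixed by the endpoint conditions.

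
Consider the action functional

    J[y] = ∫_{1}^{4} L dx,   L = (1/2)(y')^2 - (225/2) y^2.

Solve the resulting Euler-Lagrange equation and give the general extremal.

The Lagrangian is L = (1/2)(y')^2 - (225/2) y^2.
∂L/∂y = -225y.
∂L/∂y' = y'.
The Euler-Lagrange equation d/dx(∂L/∂y') − ∂L/∂y = 0 becomes:
    y'' + 225 y = 0
General solution: y(x) = A sin(15x) + B cos(15x), where A and B are arbitrary constants fixed by the endpoint conditions.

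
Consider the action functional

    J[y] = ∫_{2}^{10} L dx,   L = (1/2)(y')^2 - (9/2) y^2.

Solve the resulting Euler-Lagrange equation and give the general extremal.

The Lagrangian is L = (1/2)(y')^2 - (9/2) y^2.
∂L/∂y = -9y.
∂L/∂y' = y'.
The Euler-Lagrange equation d/dx(∂L/∂y') − ∂L/∂y = 0 becomes:
    y'' + 9 y = 0
General solution: y(x) = A sin(3x) + B cos(3x), where A and B are arbitrary constants fixed by the endpoint conditions.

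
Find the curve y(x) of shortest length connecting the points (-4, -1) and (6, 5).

Arc-length functional: J[y] = ∫ sqrt(1 + (y')^2) dx.
Lagrangian L = sqrt(1 + (y')^2) has no explicit y dependence, so ∂L/∂y = 0 and the Euler-Lagrange equation gives
    d/dx( y' / sqrt(1 + (y')^2) ) = 0  ⇒  y' / sqrt(1 + (y')^2) = const.
Hence y' is constant, so y(x) is affine.
Fitting the endpoints (-4, -1) and (6, 5):
    slope m = (5 − (-1)) / (6 − (-4)) = 3/5,
    intercept c = (-1) − m·(-4) = 7/5.
Extremal: y(x) = (3/5) x + 7/5.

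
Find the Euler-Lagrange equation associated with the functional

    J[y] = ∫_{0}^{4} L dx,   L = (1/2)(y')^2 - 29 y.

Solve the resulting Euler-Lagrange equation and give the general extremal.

The Lagrangian is L = (1/2)(y')^2 - 29 y.
∂L/∂y = -29.
∂L/∂y' = y'.
The Euler-Lagrange equation d/dx(∂L/∂y') − ∂L/∂y = 0 becomes:
    y'' + 29 = 0
General solution: y(x) = -(29/2) x^2 + A x + B, where A and B are arbitrary constants fixed by the endpoint conditions.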